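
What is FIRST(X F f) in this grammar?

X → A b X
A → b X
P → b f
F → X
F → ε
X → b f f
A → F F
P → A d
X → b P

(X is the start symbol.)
{ 'b' }

FIRST sets of the non-terminals involved (from the grammar, by fixed-point iteration):
  FIRST(X) = { 'b' }

To compute FIRST(X F f), process the symbols left to right:
Symbol X is a non-terminal. Add FIRST(X) \ {ε} = { 'b' }
X is not nullable (ε ∉ FIRST(X)), so stop here.
FIRST(X F f) = { 'b' }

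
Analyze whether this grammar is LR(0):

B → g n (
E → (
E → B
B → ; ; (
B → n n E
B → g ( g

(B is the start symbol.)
Yes, the grammar is LR(0)

A grammar is LR(0) if no state in the canonical LR(0) collection has:
  - both a shift item (dot before a terminal) and a complete item (shift-reduce conflict), or
  - two or more complete items (reduce-reduce conflict; the accept item [B' → B .] counts as a complete item here).

Augment with B' → B and build the canonical LR(0) collection (I0 = CLOSURE({[B' → . B]}), then GOTO on every symbol after a dot until no new states appear). It has 15 states:
  I0: { [B → . ; ; (], [B → . g ( g], [B → . g n (], [B → . n n E], [B' → . B] }  — shift
  I1: { [B → ; . ; (] }  — shift
  I2: { [B' → B .] }  — accept
  I3: { [B → g . ( g], [B → g . n (] }  — shift
  I4: { [B → n . n E] }  — shift
  I5: { [B → . ; ; (], [B → . g ( g], [B → . g n (], [B → . n n E], [B → n n . E], [E → . (], [E → . B] }  — shift
  I6: { [E → ( .] }  — reduce
  I7: { [E → B .] }  — reduce
  I8: { [B → n n E .] }  — reduce
  I9: { [B → g ( . g] }  — shift
  I10: { [B → g n . (] }  — shift
  I11: { [B → g n ( .] }  — reduce
  I12: { [B → g ( g .] }  — reduce
  I13: { [B → ; ; . (] }  — shift
  I14: { [B → ; ; ( .] }  — reduce

Every state is either a pure shift/goto state or contains exactly one complete item and nothing to shift — no conflicts. The grammar is LR(0).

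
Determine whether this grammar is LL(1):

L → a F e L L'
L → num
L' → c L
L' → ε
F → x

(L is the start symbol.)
A grammar is LL(1) if for each non-terminal N with multiple productions, the predict sets of those productions are pairwise disjoint, where PREDICT(N → α) = (FIRST(α) \ {ε}) ∪ (FOLLOW(N) if α ⇒* ε).

Relevant sets:
  FOLLOW(L') = { $, 'c' }

For L:
  PREDICT(L → a F e L L') = { 'a' }
  PREDICT(L → num) = { 'num' }
For L':
  PREDICT(L' → c L) = { 'c' }
  PREDICT(L' → ε) = { $, 'c' }
F has a single production, so nothing to check there.

Conflict found: Predict set conflict for L': { 'c' }
The grammar is NOT LL(1).

Answer: No. Predict set conflict for L': { 'c' }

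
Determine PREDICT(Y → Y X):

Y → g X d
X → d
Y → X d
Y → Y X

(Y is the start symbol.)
{ 'd', 'g' }

PREDICT(Y → Y X) = (FIRST(RHS) \ {ε}) ∪ (FOLLOW(Y) if ε ∈ FIRST(RHS), i.e. RHS ⇒* ε)
FIRST(Y) = { 'd', 'g' }
FIRST(Y X) = { 'd', 'g' }
ε ∉ FIRST(Y X), so FOLLOW(Y) is not added.
PREDICT(Y → Y X) = { 'd', 'g' }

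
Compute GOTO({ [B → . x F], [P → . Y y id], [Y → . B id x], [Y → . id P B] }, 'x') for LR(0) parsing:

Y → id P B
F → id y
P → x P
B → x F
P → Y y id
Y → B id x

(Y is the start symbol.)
GOTO(I, 'x') = CLOSURE({ [A → αX.β] : [A → α.Xβ] ∈ I, X = 'x' })

Items with dot before 'x', with the dot advanced:
  [B → . x F] → [B → x . F]
Closure of the advanced items:
  [B → x . F] has the dot before F: add [F → . id y]

GOTO = { [B → x . F], [F → . id y] }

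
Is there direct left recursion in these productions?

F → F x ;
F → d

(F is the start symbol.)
F → F x ;: LEFT RECURSIVE (starts with F)
F → d: starts with d

The grammar has direct left recursion on: F.

Answer: Yes, F is left-recursive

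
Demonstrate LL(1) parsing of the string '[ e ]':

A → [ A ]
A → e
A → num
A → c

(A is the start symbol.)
LL(1) parsing maintains a stack (initially the start symbol over $) and the input. At each step: if the stack top is a terminal, match it against the current input token; if it is a non-terminal N, replace it with the RHS of M[N, lookahead] (the unique production whose predict set contains the lookahead).

Stack is shown with the top on the left.

Stack    Input    Action
------------------------
A $      [ e ] $  output A → [ A ]
[ A ] $  [ e ] $  match '['
A ] $    e ] $    output A → e
e ] $    e ] $    match 'e'
] $      ] $      match ']'
$        $        accept

The string is accepted.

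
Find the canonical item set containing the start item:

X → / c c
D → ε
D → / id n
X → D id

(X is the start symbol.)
{ [D → . / id n], [D → .], [X → . / c c], [X → . D id], [X' → . X] }

First, augment the grammar with X' → X
I₀ = CLOSURE({ [X' → . X] }):
  [X' → . X] has the dot before X: add [X → . / c c], [X → . D id]
  [X → . D id] has the dot before D: add [D → .], [D → . / id n]
No further items can be added.

I₀ = { [D → . / id n], [D → .], [X → . / c c], [X → . D id], [X' → . X] }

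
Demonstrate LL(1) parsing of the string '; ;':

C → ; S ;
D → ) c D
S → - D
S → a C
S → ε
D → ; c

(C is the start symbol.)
LL(1) parsing maintains a stack (initially the start symbol over $) and the input. At each step: if the stack top is a terminal, match it against the current input token; if it is a non-terminal N, replace it with the RHS of M[N, lookahead] (the unique production whose predict set contains the lookahead).

Stack is shown with the top on the left.

Stack    Input  Action
----------------------
C $      ; ; $  output C → ; S ;
; S ; $  ; ; $  match ';'
S ; $    ; $    output S → ε
; $      ; $    match ';'
$        $      accept

The string is accepted.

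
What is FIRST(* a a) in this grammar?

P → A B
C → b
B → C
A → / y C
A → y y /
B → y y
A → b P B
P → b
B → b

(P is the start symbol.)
{ '*' }

To compute FIRST(* a a), process the symbols left to right:
Symbol * is a terminal. Add '*' and stop.
FIRST(* a a) = { '*' }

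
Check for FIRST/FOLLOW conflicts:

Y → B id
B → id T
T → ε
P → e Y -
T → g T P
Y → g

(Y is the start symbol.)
No FIRST/FOLLOW conflicts.

Nullable non-terminals: T.

T: nullable alternative(s) T → ε; FOLLOW(T) = { 'e', 'id' }
  T → ε: FIRST \ {ε} = { } — this is the only nullable alternative, skip
  T → g T P: FIRST \ {ε} = { 'g' } — disjoint from FOLLOW(T)

B, P, Y have no nullable alternative, so no FIRST/FOLLOW check is needed there.

No FIRST/FOLLOW conflicts found.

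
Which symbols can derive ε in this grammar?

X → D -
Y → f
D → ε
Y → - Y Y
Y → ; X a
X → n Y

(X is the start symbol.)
A non-terminal is nullable if it can derive ε (the empty string): either it has an ε-production, or it has a production whose right-hand side consists entirely of nullable non-terminals.

ε-productions: D → ε
So D is immediately nullable.
No further non-terminal can be added: every production for the remaining non-terminals contains a terminal or a non-nullable non-terminal.
Nullable = { 'D' }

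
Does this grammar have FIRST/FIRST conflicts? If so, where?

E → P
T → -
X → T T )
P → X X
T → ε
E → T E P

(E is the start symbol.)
A FIRST/FIRST conflict occurs when two productions N → α and N → β for the same non-terminal have FIRST(α) ∩ FIRST(β) ≠ ∅ (with ε ∈ FIRST of a nullable right-hand side, so two nullable alternatives also conflict).

FIRST sets of the non-terminals at (or reachable through a nullable prefix from) the front of some alternative:
  FIRST(P) = { ')', '-' }
  FIRST(T) = { '-', ε }
  FIRST(E) = { ')', '-' }

Productions for E:
  E → P: FIRST = { ')', '-' }
  E → T E P: FIRST = { ')', '-' }
Productions for T:
  T → -: FIRST = { '-' }
  T → ε: FIRST = { ε }
X, P have only one production, so no FIRST/FIRST conflict is possible there.

Conflict for E: E → P and E → T E P
  Overlap: { ')', '-' }

Answer: Yes. E → P / E → T E P on { ')', '-' }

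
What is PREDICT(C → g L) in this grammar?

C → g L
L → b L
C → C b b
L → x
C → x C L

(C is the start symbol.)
PREDICT(C → g L) = (FIRST(RHS) \ {ε}) ∪ (FOLLOW(C) if ε ∈ FIRST(RHS), i.e. RHS ⇒* ε)
FIRST(g L) = { 'g' }
ε ∉ FIRST(g L), so FOLLOW(C) is not added.
PREDICT(C → g L) = { 'g' }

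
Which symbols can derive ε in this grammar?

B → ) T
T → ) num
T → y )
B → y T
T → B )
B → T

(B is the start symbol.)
None

There are no ε-productions, so no non-terminal can derive ε.
No non-terminals are nullable.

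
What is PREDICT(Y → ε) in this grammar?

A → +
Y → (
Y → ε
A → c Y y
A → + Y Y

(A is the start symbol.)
PREDICT(Y → ε) = (FIRST(RHS) \ {ε}) ∪ (FOLLOW(Y) if ε ∈ FIRST(RHS), i.e. RHS ⇒* ε)
The right-hand side is ε (FIRST(ε) = { ε }), so the predict set is FOLLOW(Y) = { $, '(', 'y' }
PREDICT(Y → ε) = { $, '(', 'y' }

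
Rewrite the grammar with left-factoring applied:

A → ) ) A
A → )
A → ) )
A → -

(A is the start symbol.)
Left-factoring transforms A → αβ₁ | αβ₂ into A → αA' and A' → β₁ | β₂
(α is the longest common prefix among the alternatives). Repeat until
no nonterminal has two alternatives with a common prefix.

Round 1: A has alternatives sharing prefix ')'. Introduce A': A → ) A'
  Add: A' → ) A
  Add: A' → ε
  Add: A' → )

Round 2: A' has alternatives sharing prefix ')'. Introduce A'': A' → ) A''
  Add: A'' → A
  Add: A'' → ε

No remaining common prefixes — done.

Resulting grammar:
A → ) A'
A' → ) A''
A'' → A
A'' → ε
A' → ε
A → -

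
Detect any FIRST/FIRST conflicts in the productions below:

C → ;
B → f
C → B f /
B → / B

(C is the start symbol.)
No FIRST/FIRST conflicts.

A FIRST/FIRST conflict occurs when two productions N → α and N → β for the same non-terminal have FIRST(α) ∩ FIRST(β) ≠ ∅ (with ε ∈ FIRST of a nullable right-hand side, so two nullable alternatives also conflict).

FIRST sets of the non-terminals at (or reachable through a nullable prefix from) the front of some alternative:
  FIRST(B) = { '/', 'f' }

Productions for C:
  C → ;: FIRST = { ';' }
  C → B f /: FIRST = { '/', 'f' }
Productions for B:
  B → f: FIRST = { 'f' }
  B → / B: FIRST = { '/' }

All alternatives of each non-terminal have pairwise disjoint FIRST sets.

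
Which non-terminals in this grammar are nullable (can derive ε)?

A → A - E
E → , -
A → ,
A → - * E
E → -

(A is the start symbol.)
There are no ε-productions, so no non-terminal can derive ε.
No non-terminals are nullable.

Answer: None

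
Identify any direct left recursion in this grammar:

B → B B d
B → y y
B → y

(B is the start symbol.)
B → B B d: LEFT RECURSIVE (starts with B)
B → y y: starts with y
B → y: starts with y

The grammar has direct left recursion on: B.

Answer: Yes, B is left-recursive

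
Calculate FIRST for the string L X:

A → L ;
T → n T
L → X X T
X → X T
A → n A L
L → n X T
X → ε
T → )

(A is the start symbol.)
{ ')', 'n' }

FIRST sets of the non-terminals involved (from the grammar, by fixed-point iteration):
  FIRST(L) = { ')', 'n' }

To compute FIRST(L X), process the symbols left to right:
Symbol L is a non-terminal. Add FIRST(L) \ {ε} = { ')', 'n' }
L is not nullable (ε ∉ FIRST(L)), so stop here.
FIRST(L X) = { ')', 'n' }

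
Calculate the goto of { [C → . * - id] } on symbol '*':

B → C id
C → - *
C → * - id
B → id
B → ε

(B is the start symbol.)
{ [C → * . - id] }

GOTO(I, '*') = CLOSURE({ [A → αX.β] : [A → α.Xβ] ∈ I, X = '*' })

Items with dot before '*', with the dot advanced:
  [C → . * - id] → [C → * . - id]
Closure adds nothing (no advanced item has the dot before a non-terminal).

GOTO = { [C → * . - id] }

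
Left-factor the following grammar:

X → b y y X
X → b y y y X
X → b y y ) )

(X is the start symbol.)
Left-factoring transforms A → αβ₁ | αβ₂ into A → αA' and A' → β₁ | β₂
(α is the longest common prefix among the alternatives). Repeat until
no nonterminal has two alternatives with a common prefix.

Round 1: X has alternatives sharing prefix 'b y y'. Introduce X': X → b y y X'
  Add: X' → X
  Add: X' → y X
  Add: X' → ) )

No remaining common prefixes — done.

Resulting grammar:
X → b y y X'
X' → X
X' → y X
X' → ) )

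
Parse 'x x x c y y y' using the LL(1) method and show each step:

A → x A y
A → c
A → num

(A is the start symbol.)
Stack is shown with the top on the left.

Stack        Input            Action
------------------------------------
A $          x x x c y y y $  output A → x A y
x A y $      x x x c y y y $  match 'x'
A y $        x x c y y y $    output A → x A y
x A y y $    x x c y y y $    match 'x'
A y y $      x c y y y $      output A → x A y
x A y y y $  x c y y y $      match 'x'
A y y y $    c y y y $        output A → c
c y y y $    c y y y $        match 'c'
y y y $      y y y $          match 'y'
y y $        y y $            match 'y'
y $          y $              match 'y'
$            $                accept

The string is accepted.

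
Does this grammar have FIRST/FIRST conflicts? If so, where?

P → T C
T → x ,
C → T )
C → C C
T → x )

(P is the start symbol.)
Yes. T → x ',' / T → x ')' on { 'x' }; C → T ')' / C → C C on { 'x' }

A FIRST/FIRST conflict occurs when two productions N → α and N → β for the same non-terminal have FIRST(α) ∩ FIRST(β) ≠ ∅ (with ε ∈ FIRST of a nullable right-hand side, so two nullable alternatives also conflict).

FIRST sets of the non-terminals at (or reachable through a nullable prefix from) the front of some alternative:
  FIRST(T) = { 'x' }
  FIRST(C) = { 'x' }

Productions for T:
  T → x ,: FIRST = { 'x' }
  T → x ): FIRST = { 'x' }
Productions for C:
  C → T ): FIRST = { 'x' }
  C → C C: FIRST = { 'x' }
P has only one production, so no FIRST/FIRST conflict is possible there.

Conflict for T: T → x , and T → x )
  Overlap: { 'x' }
Conflict for C: C → T ) and C → C C
  Overlap: { 'x' }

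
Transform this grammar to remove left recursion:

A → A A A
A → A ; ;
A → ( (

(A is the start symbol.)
A → ( ( A'
A' → A A A'
A' → ; ; A'
A' → ε

A is directly left-recursive. The standard transformation for
  A → A α₁ | ... | A α_m | β₁ | ... | β_n
is
  A  → β₁ A' | ... | β_n A'
  A' → α₁ A' | ... | α_m A' | ε

A → ( ( becomes A → ( ( A'
A → A A A becomes A' → A A A'
A → A ; ; becomes A' → ; ; A'
Add A' → ε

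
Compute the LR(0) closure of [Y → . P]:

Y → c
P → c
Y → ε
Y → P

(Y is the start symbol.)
{ [P → . c], [Y → . P] }

To compute CLOSURE, for each item [A → α.Bβ] where B is a non-terminal, add [B → .γ] for all productions B → γ; repeat for the newly added items until nothing changes.

Start with: [Y → . P]
  [Y → . P] has the dot before P: add [P → . c]
No further items can be added.

CLOSURE = { [P → . c], [Y → . P] }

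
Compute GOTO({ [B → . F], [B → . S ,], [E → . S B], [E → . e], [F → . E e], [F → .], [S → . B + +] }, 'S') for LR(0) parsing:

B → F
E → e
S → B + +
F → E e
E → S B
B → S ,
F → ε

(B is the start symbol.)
{ [B → . F], [B → . S ,], [B → S . ,], [E → . S B], [E → . e], [E → S . B], [F → . E e], [F → .], [S → . B + +] }

GOTO(I, 'S') = CLOSURE({ [A → αX.β] : [A → α.Xβ] ∈ I, X = 'S' })

Items with dot before 'S', with the dot advanced:
  [B → . S ,] → [B → S . ,]
  [E → . S B] → [E → S . B]
Closure of the advanced items:
  [E → S . B] has the dot before B: add [B → . F], [B → . S ,]
  [B → . F] has the dot before F: add [F → . E e], [F → .]
  [B → . S ,] has the dot before S: add [S → . B + +]
  [F → . E e] has the dot before E: add [E → . e], [E → . S B]

GOTO = { [B → . F], [B → . S ,], [B → S . ,], [E → . S B], [E → . e], [E → S . B], [F → . E e], [F → .], [S → . B + +] }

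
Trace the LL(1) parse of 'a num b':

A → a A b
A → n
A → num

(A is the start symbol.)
LL(1) parsing maintains a stack (initially the start symbol over $) and the input. At each step: if the stack top is a terminal, match it against the current input token; if it is a non-terminal N, replace it with the RHS of M[N, lookahead] (the unique production whose predict set contains the lookahead).

Stack is shown with the top on the left.

Stack    Input      Action
--------------------------
A $      a num b $  output A → a A b
a A b $  a num b $  match 'a'
A b $    num b $    output A → num
num b $  num b $    match 'num'
b $      b $        match 'b'
$        $          accept

The string is accepted.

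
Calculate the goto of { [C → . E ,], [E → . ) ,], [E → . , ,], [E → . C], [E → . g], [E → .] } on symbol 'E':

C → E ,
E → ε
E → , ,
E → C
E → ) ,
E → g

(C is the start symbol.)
GOTO(I, 'E') = CLOSURE({ [A → αX.β] : [A → α.Xβ] ∈ I, X = 'E' })

Items with dot before 'E', with the dot advanced:
  [C → . E ,] → [C → E . ,]
Closure adds nothing (no advanced item has the dot before a non-terminal).

GOTO = { [C → E . ,] }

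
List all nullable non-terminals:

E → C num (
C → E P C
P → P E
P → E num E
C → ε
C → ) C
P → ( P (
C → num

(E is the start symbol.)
ε-productions: C → ε
So C is immediately nullable.
No further non-terminal can be added: every production for the remaining non-terminals contains a terminal or a non-nullable non-terminal.
Nullable = { 'C' }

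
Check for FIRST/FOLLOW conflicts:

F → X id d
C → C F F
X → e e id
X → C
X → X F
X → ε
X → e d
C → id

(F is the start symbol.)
A FIRST/FOLLOW conflict occurs when a non-terminal N has a nullable alternative N → β (β ⇒* ε) and another alternative N → α with FIRST(α) ∩ FOLLOW(N) ≠ ∅: on such a lookahead the parser cannot decide between expanding α and letting N vanish via β.

Nullable non-terminals: X.
FIRST sets used below: FIRST(C) = { 'id' }, FIRST(X) = { 'e', 'id', ε }, FIRST(F) = { 'e', 'id' }

X: nullable alternative(s) X → ε; FOLLOW(X) = { 'e', 'id' }
  X → e e id: FIRST \ {ε} = { 'e' } — overlaps FOLLOW(X) on { 'e' }: CONFLICT
  X → C: FIRST \ {ε} = { 'id' } — overlaps FOLLOW(X) on { 'id' }: CONFLICT
  X → X F: FIRST \ {ε} = { 'e', 'id' } — overlaps FOLLOW(X) on { 'e', 'id' }: CONFLICT
  X → ε: FIRST \ {ε} = { } — this is the only nullable alternative, skip
  X → e d: FIRST \ {ε} = { 'e' } — overlaps FOLLOW(X) on { 'e' }: CONFLICT

C, F have no nullable alternative, so no FIRST/FOLLOW check is needed there.

So the grammar has 4 FIRST/FOLLOW conflicts (marked CONFLICT above).

Answer: Yes. X → e e id with FOLLOW(X) on { 'e' }; X → C with FOLLOW(X) on { 'id' }; X → X F with FOLLOW(X) on { 'e', 'id' }; X → e d with FOLLOW(X) on { 'e' }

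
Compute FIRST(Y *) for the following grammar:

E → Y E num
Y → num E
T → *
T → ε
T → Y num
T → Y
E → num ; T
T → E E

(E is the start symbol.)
{ 'num' }

FIRST sets of the non-terminals involved (from the grammar, by fixed-point iteration):
  FIRST(Y) = { 'num' }

To compute FIRST(Y *), process the symbols left to right:
Symbol Y is a non-terminal. Add FIRST(Y) \ {ε} = { 'num' }
Y is not nullable (ε ∉ FIRST(Y)), so stop here.
FIRST(Y *) = { 'num' }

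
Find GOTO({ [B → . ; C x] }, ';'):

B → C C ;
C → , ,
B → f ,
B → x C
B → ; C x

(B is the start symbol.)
{ [B → ; . C x], [C → . , ,] }

GOTO(I, ';') = CLOSURE({ [A → αX.β] : [A → α.Xβ] ∈ I, X = ';' })

Items with dot before ';', with the dot advanced:
  [B → . ; C x] → [B → ; . C x]
Closure of the advanced items:
  [B → ; . C x] has the dot before C: add [C → . , ,]

GOTO = { [B → ; . C x], [C → . , ,] }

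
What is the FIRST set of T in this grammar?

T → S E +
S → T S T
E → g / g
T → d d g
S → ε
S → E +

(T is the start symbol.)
{ 'd', 'g' }

To compute FIRST(T), examine every production with T on the left-hand side, reading each right-hand side left to right until a non-nullable symbol is reached.

FIRST sets of the other non-terminals involved (by the same procedure, iterated to a fixed point):
  FIRST(S) = { 'd', 'g', ε }
  FIRST(E) = { 'g' }

From T → S E +:
  - S is a non-terminal: add FIRST(S) \ {ε} = { 'd', 'g' }
    S is nullable, so continue to the next symbol
  - E is a non-terminal: add FIRST(E) \ {ε} = { 'g' }
    E is not nullable, so stop
From T → d d g:
  - d is a terminal: add 'd' and stop

Collecting: FIRST(T) = { 'd', 'g' }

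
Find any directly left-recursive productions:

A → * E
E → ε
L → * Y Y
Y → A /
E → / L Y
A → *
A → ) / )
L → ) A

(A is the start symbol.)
No direct left recursion

Direct left recursion occurs when N → N α for some non-terminal N (the right-hand side begins with the left-hand side itself).

A → * E: starts with '*'
E → ε: starts with ε
L → * Y Y: starts with '*'
Y → A /: starts with A
E → / L Y: starts with '/'
A → *: starts with '*'
A → ) / ): starts with ')'
L → ) A: starts with ')'

No direct left recursion found.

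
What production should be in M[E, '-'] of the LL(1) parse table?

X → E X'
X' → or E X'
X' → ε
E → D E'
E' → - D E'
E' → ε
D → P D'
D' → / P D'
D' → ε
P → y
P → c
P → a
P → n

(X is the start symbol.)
Empty (error entry)

To find M[E, '-'], we find productions for E where '-' is in the predict set (PREDICT(N → α) = (FIRST(α) \ {ε}) ∪ (FOLLOW(N) if α ⇒* ε)).

Relevant sets:
  FIRST(D) = { 'a', 'c', 'n', 'y' }

E → D E': PREDICT = { 'a', 'c', 'n', 'y' }

M[E, '-'] is empty (no production applies)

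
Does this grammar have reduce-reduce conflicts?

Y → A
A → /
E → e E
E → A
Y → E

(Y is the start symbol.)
Yes — I2: [E → A .] vs [Y → A .]

A reduce-reduce conflict occurs when an LR(0) state has two complete items [A → α .] and [B → β .] — both call for a reduction, and with no lookahead the parser cannot choose between them.

Augment with Y' → Y and build the canonical LR(0) collection (I0 = CLOSURE({[Y' → . Y]}), then GOTO on every symbol after a dot until no new states appear). It has 8 states:
  I0: { [A → . /], [E → . A], [E → . e E], [Y → . A], [Y → . E], [Y' → . Y] }  — shift
  I1: { [A → / .] }  — reduce
  I2: { [E → A .], [Y → A .] }  — 2 reduces
  I3: { [Y → E .] }  — reduce
  I4: { [Y' → Y .] }  — accept
  I5: { [A → . /], [E → . A], [E → . e E], [E → e . E] }  — shift
  I6: { [E → A .] }  — reduce
  I7: { [E → e E .] }  — reduce

I2 contains complete items [E → A .], [Y → A .] — reduce-reduce conflict.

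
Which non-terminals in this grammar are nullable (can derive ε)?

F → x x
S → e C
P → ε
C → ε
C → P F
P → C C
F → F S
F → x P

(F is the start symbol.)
{ 'C', 'P' }

A non-terminal is nullable if it can derive ε (the empty string): either it has an ε-production, or it has a production whose right-hand side consists entirely of nullable non-terminals.

ε-productions: P → ε, C → ε
So P, C are immediately nullable.
No further non-terminal can be added: every production for the remaining non-terminals contains a terminal or a non-nullable non-terminal.
Nullable = { 'C', 'P' }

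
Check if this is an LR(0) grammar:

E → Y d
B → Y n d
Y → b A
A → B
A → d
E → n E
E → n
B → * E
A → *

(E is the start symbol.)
No. Shift-reduce conflict between [E → n .] and [E → . n]

Augment with E' → E and build the canonical LR(0) collection (I0 = CLOSURE({[E' → . E]}), then GOTO on every symbol after a dot until no new states appear). It has 15 states:
  I0: { [E → . Y d], [E → . n E], [E → . n], [E' → . E], [Y → . b A] }  — shift
  I1: { [E' → E .] }  — accept
  I2: { [E → Y . d] }  — shift
  I3: { [A → . *], [A → . B], [A → . d], [B → . * E], [B → . Y n d], [Y → . b A], [Y → b . A] }  — shift
  I4: { [E → . Y d], [E → . n E], [E → . n], [E → n . E], [E → n .], [Y → . b A] }  — shift, reduce
  I5: { [E → n E .] }  — reduce
  I6: { [A → * .], [B → * . E], [E → . Y d], [E → . n E], [E → . n], [Y → . b A] }  — shift, reduce
  I7: { [Y → b A .] }  — reduce
  I8: { [A → B .] }  — reduce
  I9: { [B → Y . n d] }  — shift
  I10: { [A → d .] }  — reduce
  I11: { [B → Y n . d] }  — shift
  I12: { [B → Y n d .] }  — reduce
  I13: { [B → * E .] }  — reduce
  I14: { [E → Y d .] }  — reduce

Conflict in state I4:
  Shift-reduce conflict between [E → n .] and [E → . n]
So the grammar is NOT LR(0).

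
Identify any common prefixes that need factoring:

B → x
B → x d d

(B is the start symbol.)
Left-factoring is needed when two productions for the same non-terminal
share a common prefix on the right-hand side.

Productions for B:
  B → x
  B → x d d

Found common prefix 'x' in productions for B

Answer: Yes, B has productions with common prefix 'x'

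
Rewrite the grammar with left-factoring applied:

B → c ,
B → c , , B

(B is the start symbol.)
Left-factoring transforms A → αβ₁ | αβ₂ into A → αA' and A' → β₁ | β₂
(α is the longest common prefix among the alternatives). Repeat until
no nonterminal has two alternatives with a common prefix.

Round 1: B has alternatives sharing prefix 'c ,'. Introduce B': B → c , B'
  Add: B' → ε
  Add: B' → , B

No remaining common prefixes — done.

Resulting grammar:
B → c , B'
B' → ε
B' → , B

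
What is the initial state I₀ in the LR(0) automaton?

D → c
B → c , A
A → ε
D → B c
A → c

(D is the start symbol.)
First, augment the grammar with D' → D
I₀ = CLOSURE({ [D' → . D] }):
  [D' → . D] has the dot before D: add [D → . c], [D → . B c]
  [D → . B c] has the dot before B: add [B → . c , A]
No further items can be added.

I₀ = { [B → . c , A], [D → . B c], [D → . c], [D' → . D] }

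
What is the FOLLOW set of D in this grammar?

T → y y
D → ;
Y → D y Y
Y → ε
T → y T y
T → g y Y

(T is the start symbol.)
To compute FOLLOW(D), find every occurrence of D on a right-hand side N → α D β: add FIRST(β) \ {ε}, and if β is empty or nullable also add FOLLOW(N). Iterate to a fixed point.

In Y → D y Y: D is followed by y Y, add FIRST(y Y) \ {ε} = { 'y' }

Taking the union: FOLLOW(D) = { 'y' }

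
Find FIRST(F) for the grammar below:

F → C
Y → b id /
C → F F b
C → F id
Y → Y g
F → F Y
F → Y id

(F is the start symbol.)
To compute FIRST(F), examine every production with F on the left-hand side, reading each right-hand side left to right until a non-nullable symbol is reached.

FIRST sets of the other non-terminals involved (by the same procedure, iterated to a fixed point):
  FIRST(C) = { 'b' }
  FIRST(Y) = { 'b' }

From F → C:
  - C is a non-terminal: add FIRST(C) \ {ε} = { 'b' }
    C is not nullable, so stop
From F → F Y:
  - F is the symbol being defined: contributes nothing new
    F is not nullable, so stop
From F → Y id:
  - Y is a non-terminal: add FIRST(Y) \ {ε} = { 'b' }
    Y is not nullable, so stop

Collecting: FIRST(F) = { 'b' }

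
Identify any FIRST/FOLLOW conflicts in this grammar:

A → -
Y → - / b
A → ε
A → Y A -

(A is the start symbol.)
Yes. A → '-' with FOLLOW(A) on { '-' }; A → Y A '-' with FOLLOW(A) on { '-' }

Nullable non-terminals: A.
FIRST sets used below: FIRST(Y) = { '-' }

A: nullable alternative(s) A → ε; FOLLOW(A) = { $, '-' }
  A → -: FIRST \ {ε} = { '-' } — overlaps FOLLOW(A) on { '-' }: CONFLICT
  A → ε: FIRST \ {ε} = { } — this is the only nullable alternative, skip
  A → Y A -: FIRST \ {ε} = { '-' } — overlaps FOLLOW(A) on { '-' }: CONFLICT

Y has no nullable alternative, so no FIRST/FOLLOW check is needed there.

So the grammar has 2 FIRST/FOLLOW conflicts (marked CONFLICT above).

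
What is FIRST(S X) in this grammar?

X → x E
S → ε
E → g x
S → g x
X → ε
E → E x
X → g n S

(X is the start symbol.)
FIRST sets of the non-terminals involved (from the grammar, by fixed-point iteration):
  FIRST(S) = { 'g', ε }
  FIRST(X) = { 'g', 'x', ε }

To compute FIRST(S X), process the symbols left to right:
Symbol S is a non-terminal. Add FIRST(S) \ {ε} = { 'g' }
S is nullable (ε ∈ FIRST(S)), continue to the next symbol.
Symbol X is a non-terminal. Add FIRST(X) \ {ε} = { 'g', 'x' }
X is nullable (ε ∈ FIRST(X)), continue to the next symbol.
All symbols are nullable, so ε is in the result.
FIRST(S X) = { 'g', 'x', ε }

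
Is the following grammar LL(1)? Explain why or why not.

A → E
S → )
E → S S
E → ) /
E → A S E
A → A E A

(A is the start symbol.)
A grammar is LL(1) if for each non-terminal N with multiple productions, the predict sets of those productions are pairwise disjoint, where PREDICT(N → α) = (FIRST(α) \ {ε}) ∪ (FOLLOW(N) if α ⇒* ε).

Relevant sets:
  FIRST(E) = { ')' }
  FIRST(A) = { ')' }
  FIRST(S) = { ')' }

For A:
  PREDICT(A → E) = { ')' }
  PREDICT(A → A E A) = { ')' }
For E:
  PREDICT(E → S S) = { ')' }
  PREDICT(E → ')' '/') = { ')' }
  PREDICT(E → A S E) = { ')' }
S has a single production, so nothing to check there.

Conflict found: Predict set conflict for A: { ')' }
The grammar is NOT LL(1).

Answer: No. Predict set conflict for A: { ')' }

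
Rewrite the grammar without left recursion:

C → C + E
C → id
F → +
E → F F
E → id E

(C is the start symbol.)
C → id C'
C' → + E C'
C' → ε
F → +
E → F F
E → id E

C is directly left-recursive. The standard transformation for
  A → A α₁ | ... | A α_m | β₁ | ... | β_n
is
  A  → β₁ A' | ... | β_n A'
  A' → α₁ A' | ... | α_m A' | ε

C → id becomes C → id C'
C → C + E becomes C' → + E C'
Add C' → ε

Productions for other non-terminals are unchanged:
  F → +
  E → F F
  E → id E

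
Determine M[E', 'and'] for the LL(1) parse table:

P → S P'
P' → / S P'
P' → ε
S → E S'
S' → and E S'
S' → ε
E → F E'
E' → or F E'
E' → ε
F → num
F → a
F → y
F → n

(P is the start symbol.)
To find M[E', 'and'], we find productions for E' where 'and' is in the predict set (PREDICT(N → α) = (FIRST(α) \ {ε}) ∪ (FOLLOW(N) if α ⇒* ε)).

Relevant sets:
  FOLLOW(E') = { $, '/', 'and' }

E' → or F E': PREDICT = { 'or' }
E' → ε: PREDICT = { $, '/', 'and' }
  'and' is in predict set, so this production goes in M[E', 'and']

M[E', 'and'] = E' → ε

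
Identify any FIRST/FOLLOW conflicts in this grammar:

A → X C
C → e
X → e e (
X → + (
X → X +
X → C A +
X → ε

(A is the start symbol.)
A FIRST/FOLLOW conflict occurs when a non-terminal N has a nullable alternative N → β (β ⇒* ε) and another alternative N → α with FIRST(α) ∩ FOLLOW(N) ≠ ∅: on such a lookahead the parser cannot decide between expanding α and letting N vanish via β.

Nullable non-terminals: X.
FIRST sets used below: FIRST(X) = { '+', 'e', ε }, FIRST(C) = { 'e' }

X: nullable alternative(s) X → ε; FOLLOW(X) = { '+', 'e' }
  X → e e (: FIRST \ {ε} = { 'e' } — overlaps FOLLOW(X) on { 'e' }: CONFLICT
  X → + (: FIRST \ {ε} = { '+' } — overlaps FOLLOW(X) on { '+' }: CONFLICT
  X → X +: FIRST \ {ε} = { '+', 'e' } — overlaps FOLLOW(X) on { '+', 'e' }: CONFLICT
  X → C A +: FIRST \ {ε} = { 'e' } — overlaps FOLLOW(X) on { 'e' }: CONFLICT
  X → ε: FIRST \ {ε} = { } — this is the only nullable alternative, skip

A, C have no nullable alternative, so no FIRST/FOLLOW check is needed there.

So the grammar has 4 FIRST/FOLLOW conflicts (marked CONFLICT above).

Answer: Yes. X → e e '(' with FOLLOW(X) on { 'e' }; X → '+' '(' with FOLLOW(X) on { '+' }; X → X '+' with FOLLOW(X) on { '+', 'e' }; X → C A '+' with FOLLOW(X) on { 'e' }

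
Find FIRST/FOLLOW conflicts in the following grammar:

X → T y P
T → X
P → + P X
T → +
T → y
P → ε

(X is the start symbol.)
Yes. P → '+' P X with FOLLOW(P) on { '+' }

Nullable non-terminals: P.

P: nullable alternative(s) P → ε; FOLLOW(P) = { $, '+', 'y' }
  P → + P X: FIRST \ {ε} = { '+' } — overlaps FOLLOW(P) on { '+' }: CONFLICT
  P → ε: FIRST \ {ε} = { } — this is the only nullable alternative, skip

T, X have no nullable alternative, so no FIRST/FOLLOW check is needed there.

So the grammar has 1 FIRST/FOLLOW conflict (marked CONFLICT above).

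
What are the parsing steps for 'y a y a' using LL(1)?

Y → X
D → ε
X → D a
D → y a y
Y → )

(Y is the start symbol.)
Stack is shown with the top on the left.

Stack      Input      Action
----------------------------
Y $        y a y a $  output Y → X
X $        y a y a $  output X → D a
D a $      y a y a $  output D → y a y
y a y a $  y a y a $  match 'y'
a y a $    a y a $    match 'a'
y a $      y a $      match 'y'
a $        a $        match 'a'
$          $          accept

The string is accepted.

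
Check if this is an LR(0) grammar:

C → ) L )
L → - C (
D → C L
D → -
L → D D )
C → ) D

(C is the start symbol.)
No. Shift-reduce conflict between [D → - .] and [C → . ) D]

Augment with C' → C and build the canonical LR(0) collection (I0 = CLOSURE({[C' → . C]}), then GOTO on every symbol after a dot until no new states appear). It has 15 states:
  I0: { [C → . ) D], [C → . ) L )], [C' → . C] }  — shift
  I1: { [C → ) . D], [C → ) . L )], [C → . ) D], [C → . ) L )], [D → . -], [D → . C L], [L → . - C (], [L → . D D )] }  — shift
  I2: { [C' → C .] }  — accept
  I3: { [C → . ) D], [C → . ) L )], [D → - .], [L → - . C (] }  — shift, reduce
  I4: { [C → . ) D], [C → . ) L )], [D → . -], [D → . C L], [D → C . L], [L → . - C (], [L → . D D )] }  — shift
  I5: { [C → ) D .], [C → . ) D], [C → . ) L )], [D → . -], [D → . C L], [L → D . D )] }  — shift, reduce
  I6: { [C → ) L . )] }  — shift
  I7: { [C → ) L ) .] }  — reduce
  I8: { [D → - .] }  — reduce
  I9: { [L → D D . )] }  — shift
  I10: { [L → D D ) .] }  — reduce
  I11: { [C → . ) D], [C → . ) L )], [D → . -], [D → . C L], [L → D . D )] }  — shift
  I12: { [D → C L .] }  — reduce
  I13: { [L → - C . (] }  — shift
  I14: { [L → - C ( .] }  — reduce

Conflict in state I3:
  Shift-reduce conflict between [D → - .] and [C → . ) D]
So the grammar is NOT LR(0).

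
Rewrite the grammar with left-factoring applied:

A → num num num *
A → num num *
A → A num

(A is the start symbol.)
Left-factoring transforms A → αβ₁ | αβ₂ into A → αA' and A' → β₁ | β₂
(α is the longest common prefix among the alternatives). Repeat until
no nonterminal has two alternatives with a common prefix.

Round 1: A has alternatives sharing prefix 'num num'. Introduce A': A → num num A'
  Add: A' → num *
  Add: A' → *

No remaining common prefixes — done.

Resulting grammar:
A → num num A'
A' → num *
A' → *
A → A num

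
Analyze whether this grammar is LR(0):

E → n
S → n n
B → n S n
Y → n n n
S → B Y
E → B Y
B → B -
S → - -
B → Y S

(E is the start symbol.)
Augment with E' → E and build the canonical LR(0) collection (I0 = CLOSURE({[E' → . E]}), then GOTO on every symbol after a dot until no new states appear). It has 21 states:
  I0: { [B → . B -], [B → . Y S], [B → . n S n], [E → . B Y], [E → . n], [E' → . E], [Y → . n n n] }  — shift
  I1: { [B → B . -], [E → B . Y], [Y → . n n n] }  — shift
  I2: { [E' → E .] }  — accept
  I3: { [B → . B -], [B → . Y S], [B → . n S n], [B → Y . S], [S → . - -], [S → . B Y], [S → . n n], [Y → . n n n] }  — shift
  I4: { [B → . B -], [B → . Y S], [B → . n S n], [B → n . S n], [E → n .], [S → . - -], [S → . B Y], [S → . n n], [Y → . n n n], [Y → n . n n] }  — shift, reduce
  I5: { [S → - . -] }  — shift
  I6: { [B → B . -], [S → B . Y], [Y → . n n n] }  — shift
  I7: { [B → n S . n] }  — shift
  I8: { [B → . B -], [B → . Y S], [B → . n S n], [B → n . S n], [S → . - -], [S → . B Y], [S → . n n], [S → n . n], [Y → . n n n], [Y → n . n n], [Y → n n . n] }  — shift
  I9: { [B → . B -], [B → . Y S], [B → . n S n], [B → n . S n], [S → . - -], [S → . B Y], [S → . n n], [S → n . n], [S → n n .], [Y → . n n n], [Y → n . n n], [Y → n n . n], [Y → n n n .] }  — shift, 2 reduces
  I10: { [B → n S n .] }  — reduce
  I11: { [B → B - .] }  — reduce
  I12: { [S → B Y .] }  — reduce
  I13: { [Y → n . n n] }  — shift
  I14: { [Y → n n . n] }  — shift
  I15: { [Y → n n n .] }  — reduce
  I16: { [S → - - .] }  — reduce
  I17: { [B → Y S .] }  — reduce
  I18: { [B → . B -], [B → . Y S], [B → . n S n], [B → n . S n], [S → . - -], [S → . B Y], [S → . n n], [S → n . n], [Y → . n n n], [Y → n . n n] }  — shift
  I19: { [B → . B -], [B → . Y S], [B → . n S n], [B → n . S n], [S → . - -], [S → . B Y], [S → . n n], [S → n . n], [S → n n .], [Y → . n n n], [Y → n . n n], [Y → n n . n] }  — shift, reduce
  I20: { [E → B Y .] }  — reduce

Conflict in state I4:
  Shift-reduce conflict between [E → n .] and [B → . n S n]
So the grammar is NOT LR(0).

Answer: No. Shift-reduce conflict between [E → n .] and [B → . n S n]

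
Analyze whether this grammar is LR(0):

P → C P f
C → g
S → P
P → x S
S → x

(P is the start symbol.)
Augment with P' → P and build the canonical LR(0) collection (I0 = CLOSURE({[P' → . P]}), then GOTO on every symbol after a dot until no new states appear). It has 10 states:
  I0: { [C → . g], [P → . C P f], [P → . x S], [P' → . P] }  — shift
  I1: { [C → . g], [P → . C P f], [P → . x S], [P → C . P f] }  — shift
  I2: { [P' → P .] }  — accept
  I3: { [C → g .] }  — reduce
  I4: { [C → . g], [P → . C P f], [P → . x S], [P → x . S], [S → . P], [S → . x] }  — shift
  I5: { [S → P .] }  — reduce
  I6: { [P → x S .] }  — reduce
  I7: { [C → . g], [P → . C P f], [P → . x S], [P → x . S], [S → . P], [S → . x], [S → x .] }  — shift, reduce
  I8: { [P → C P . f] }  — shift
  I9: { [P → C P f .] }  — reduce

Conflict in state I7:
  Shift-reduce conflict between [S → x .] and [C → . g]
So the grammar is NOT LR(0).

Answer: No. Shift-reduce conflict between [S → x .] and [C → . g]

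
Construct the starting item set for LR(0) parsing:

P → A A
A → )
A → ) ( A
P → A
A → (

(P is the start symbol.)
{ [A → . (], [A → . ) ( A], [A → . )], [P → . A A], [P → . A], [P' → . P] }

First, augment the grammar with P' → P
I₀ = CLOSURE({ [P' → . P] }):
  [P' → . P] has the dot before P: add [P → . A A], [P → . A]
  [P → . A A] has the dot before A: add [A → . )], [A → . ) ( A], [A → . (]
No further items can be added.

I₀ = { [A → . (], [A → . ) ( A], [A → . )], [P → . A A], [P → . A], [P' → . P] }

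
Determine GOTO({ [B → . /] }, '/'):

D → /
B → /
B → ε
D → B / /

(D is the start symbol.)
GOTO(I, '/') = CLOSURE({ [A → αX.β] : [A → α.Xβ] ∈ I, X = '/' })

Items with dot before '/', with the dot advanced:
  [B → . /] → [B → / .]
Closure adds nothing (no advanced item has the dot before a non-terminal).

GOTO = { [B → / .] }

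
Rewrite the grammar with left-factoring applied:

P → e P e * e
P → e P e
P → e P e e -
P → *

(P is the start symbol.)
Left-factoring transforms A → αβ₁ | αβ₂ into A → αA' and A' → β₁ | β₂
(α is the longest common prefix among the alternatives). Repeat until
no nonterminal has two alternatives with a common prefix.

Round 1: P has alternatives sharing prefix 'e P e'. Introduce P': P → e P e P'
  Add: P' → * e
  Add: P' → ε
  Add: P' → e -

No remaining common prefixes — done.

Resulting grammar:
P → e P e P'
P' → * e
P' → ε
P' → e -
P → *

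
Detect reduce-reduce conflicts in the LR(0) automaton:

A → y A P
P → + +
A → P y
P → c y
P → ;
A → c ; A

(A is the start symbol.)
Augment with A' → A and build the canonical LR(0) collection (I0 = CLOSURE({[A' → . A]}), then GOTO on every symbol after a dot until no new states appear). It has 15 states:
  I0: { [A → . P y], [A → . c ; A], [A → . y A P], [A' → . A], [P → . + +], [P → . ;], [P → . c y] }  — shift
  I1: { [P → + . +] }  — shift
  I2: { [P → ; .] }  — reduce
  I3: { [A' → A .] }  — accept
  I4: { [A → P . y] }  — shift
  I5: { [A → c . ; A], [P → c . y] }  — shift
  I6: { [A → . P y], [A → . c ; A], [A → . y A P], [A → y . A P], [P → . + +], [P → . ;], [P → . c y] }  — shift
  I7: { [A → y A . P], [P → . + +], [P → . ;], [P → . c y] }  — shift
  I8: { [A → y A P .] }  — reduce
  I9: { [P → c . y] }  — shift
  I10: { [P → c y .] }  — reduce
  I11: { [A → . P y], [A → . c ; A], [A → . y A P], [A → c ; . A], [P → . + +], [P → . ;], [P → . c y] }  — shift
  I12: { [A → c ; A .] }  — reduce
  I13: { [A → P y .] }  — reduce
  I14: { [P → + + .] }  — reduce

No state contains more than one complete item.

Answer: No reduce-reduce conflicts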